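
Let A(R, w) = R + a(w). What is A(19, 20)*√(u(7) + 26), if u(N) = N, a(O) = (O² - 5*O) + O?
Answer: 339*√33 ≈ 1947.4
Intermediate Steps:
a(O) = O² - 4*O
A(R, w) = R + w*(-4 + w)
A(19, 20)*√(u(7) + 26) = (19 + 20*(-4 + 20))*√(7 + 26) = (19 + 20*16)*√33 = (19 + 320)*√33 = 339*√33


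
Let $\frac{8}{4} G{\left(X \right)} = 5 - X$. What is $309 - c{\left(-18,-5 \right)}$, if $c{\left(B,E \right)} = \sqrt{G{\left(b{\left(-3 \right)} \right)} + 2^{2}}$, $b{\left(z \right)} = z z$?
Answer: $309 - \sqrt{2} \approx 307.59$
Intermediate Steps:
$b{\left(z \right)} = z^{2}$
$G{\left(X \right)} = \frac{5}{2} - \frac{X}{2}$ ($G{\left(X \right)} = \frac{5 - X}{2} = \frac{5}{2} - \frac{X}{2}$)
$c{\left(B,E \right)} = \sqrt{2}$ ($c{\left(B,E \right)} = \sqrt{\left(\frac{5}{2} - \frac{\left(-3\right)^{2}}{2}\right) + 2^{2}} = \sqrt{\left(\frac{5}{2} - \frac{9}{2}\right) + 4} = \sqrt{-2 + 4} = \sqrt{2}$)
$309 - c{\left(-18,-5 \right)} = 309 - \sqrt{2}$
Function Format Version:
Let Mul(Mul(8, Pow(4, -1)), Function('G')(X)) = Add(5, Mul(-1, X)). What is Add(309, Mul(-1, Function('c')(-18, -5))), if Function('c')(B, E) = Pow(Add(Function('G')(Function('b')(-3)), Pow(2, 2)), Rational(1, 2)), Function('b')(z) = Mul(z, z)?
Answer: Add(309, Mul(-1, Pow(2, Rational(1, 2)))) ≈ 307.59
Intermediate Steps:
Function('b')(z) = Pow(z, 2)
Function('G')(X) = Add(Rational(5, 2), Mul(Rational(-1, 2), X)) (Function('G')(X) = Mul(Rational(1, 2), Add(5, Mul(-1, X))) = Add(Rational(5, 2), Mul(Rational(-1, 2), X)))
Function('c')(B, E) = Pow(2, Rational(1, 2)) (Function('c')(B, E) = Pow(Add(Add(Rational(5, 2), Mul(Rational(-1, 2), Pow(-3, 2))), Pow(2, 2)), Rational(1, 2)) = Pow(Add(Add(Rational(5, 2), Mul(Rational(-1, 2), 9)), 4), Rational(1, 2)) = Pow(Add(Add(Rational(5, 2), Rational(-9, 2)), 4), Rational(1, 2)) = Pow(Add(-2, 4), Rational(1, 2)) = Pow(2, Rational(1, 2)))
Add(309, Mul(-1, Function('c')(-18, -5))) = Add(309, Mul(-1, Pow(2, Rational(1, 2))))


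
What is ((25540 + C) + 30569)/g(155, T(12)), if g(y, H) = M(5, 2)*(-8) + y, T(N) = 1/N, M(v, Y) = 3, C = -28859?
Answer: 27250/131 ≈ 208.02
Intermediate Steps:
g(y, H) = -24 + y (g(y, H) = 3*(-8) + y = -24 + y)
((25540 + C) + 30569)/g(155, T(12)) = ((25540 - 28859) + 30569)/(-24 + 155) = (-3319 + 30569)/131 = 27250*(1/131) = 27250/131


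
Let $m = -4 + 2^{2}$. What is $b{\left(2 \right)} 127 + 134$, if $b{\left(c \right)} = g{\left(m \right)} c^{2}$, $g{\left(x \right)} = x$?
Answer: $134$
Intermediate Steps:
$m = 0$ ($m = -4 + 4 = 0$)
$b{\left(c \right)} = 0$ ($b{\left(c \right)} = 0 c^{2} = 0$)
$b{\left(2 \right)} 127 + 134 = 0 \cdot 127 + 134 = 0 + 134 = 134$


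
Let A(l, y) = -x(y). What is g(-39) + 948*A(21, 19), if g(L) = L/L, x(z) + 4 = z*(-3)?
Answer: 57829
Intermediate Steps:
x(z) = -4 - 3*z (x(z) = -4 + z*(-3) = -4 - 3*z)
g(L) = 1
A(l, y) = 4 + 3*y (A(l, y) = -(-4 - 3*y) = 4 + 3*y)
g(-39) + 948*A(21, 19) = 1 + 948*(4 + 3*19) = 1 + 948*(4 + 57) = 1 + 948*61 = 1 + 57828 = 57829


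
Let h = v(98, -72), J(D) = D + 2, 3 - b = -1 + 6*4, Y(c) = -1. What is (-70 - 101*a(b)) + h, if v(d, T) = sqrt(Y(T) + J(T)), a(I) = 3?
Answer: -373 + I*sqrt(71) ≈ -373.0 + 8.4261*I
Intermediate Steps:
b = -20 (b = 3 - (-1 + 6*4) = 3 - (-1 + 24) = 3 - 1*23 = 3 - 23 = -20)
J(D) = 2 + D
v(d, T) = sqrt(1 + T) (v(d, T) = sqrt(-1 + (2 + T)) = sqrt(1 + T))
h = I*sqrt(71) (h = sqrt(1 - 72) = sqrt(-71) = I*sqrt(71) ≈ 8.4261*I)
(-70 - 101*a(b)) + h = (-70 - 101*3) + I*sqrt(71) = (-70 - 303) + I*sqrt(71) = -373 + I*sqrt(71)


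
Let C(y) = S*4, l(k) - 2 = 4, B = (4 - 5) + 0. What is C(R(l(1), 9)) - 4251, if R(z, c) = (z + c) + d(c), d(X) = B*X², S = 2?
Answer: -4243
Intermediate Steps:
B = -1 (B = -1 + 0 = -1)
d(X) = -X²
l(k) = 6 (l(k) = 2 + 4 = 6)
R(z, c) = c + z - c² (R(z, c) = (z + c) - c² = (c + z) - c² = c + z - c²)
C(y) = 8 (C(y) = 2*4 = 8)
C(R(l(1), 9)) - 4251 = 8 - 4251 = -4243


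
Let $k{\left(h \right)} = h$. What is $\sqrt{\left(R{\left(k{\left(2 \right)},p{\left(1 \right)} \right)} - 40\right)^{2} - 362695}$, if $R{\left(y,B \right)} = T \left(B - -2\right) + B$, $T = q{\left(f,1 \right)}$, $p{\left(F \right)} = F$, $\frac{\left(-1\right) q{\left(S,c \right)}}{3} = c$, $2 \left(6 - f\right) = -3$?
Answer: $i \sqrt{360391} \approx 600.33 i$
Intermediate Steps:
$f = \frac{15}{2}$ ($f = 6 - - \frac{3}{2} = 6 + \frac{3}{2} = \frac{15}{2} \approx 7.5$)
$q{\left(S,c \right)} = - 3 c$
$T = -3$ ($T = \left(-3\right) 1 = -3$)
$R{\left(y,B \right)} = -6 - 2 B$ ($R{\left(y,B \right)} = - 3 \left(B - -2\right) + B = - 3 \left(B + 2\right) + B = - 3 \left(2 + B\right) + B = \left(-6 - 3 B\right) + B = -6 - 2 B$)
$\sqrt{\left(R{\left(k{\left(2 \right)},p{\left(1 \right)} \right)} - 40\right)^{2} - 362695} = \sqrt{\left(\left(-6 - 2\right) - 40\right)^{2} - 362695} = \sqrt{\left(-8 - 40\right)^{2} - 362695} = \sqrt{\left(-48\right)^{2} - 362695} = \sqrt{2304 - 362695} = \sqrt{-360391} = i \sqrt{360391}$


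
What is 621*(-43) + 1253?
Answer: -25450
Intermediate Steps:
621*(-43) + 1253 = -26703 + 1253 = -25450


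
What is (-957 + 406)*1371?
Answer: -755421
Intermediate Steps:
(-957 + 406)*1371 = -551*1371 = -755421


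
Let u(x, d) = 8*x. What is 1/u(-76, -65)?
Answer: -1/608 ≈ -0.0016447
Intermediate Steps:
1/u(-76, -65) = 1/(8*(-76)) = 1/(-608) = -1/608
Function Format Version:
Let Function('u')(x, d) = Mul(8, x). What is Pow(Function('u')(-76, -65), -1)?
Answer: Rational(-1, 608) ≈ -0.0016447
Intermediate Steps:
Pow(Function('u')(-76, -65), -1) = Pow(Mul(8, -76), -1) = Pow(-608, -1) = Rational(-1, 608)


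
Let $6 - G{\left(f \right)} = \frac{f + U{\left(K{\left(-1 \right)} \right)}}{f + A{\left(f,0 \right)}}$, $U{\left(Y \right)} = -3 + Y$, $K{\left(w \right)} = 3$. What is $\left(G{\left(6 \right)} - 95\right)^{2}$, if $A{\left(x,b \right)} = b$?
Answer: $8100$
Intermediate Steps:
$G{\left(f \right)} = 5$ ($G{\left(f \right)} = 6 - \frac{f + \left(-3 + 3\right)}{f + 0} = 6 - \frac{f + 0}{f} = 6 - \frac{f}{f} = 6 - 1 = 5$)
$\left(G{\left(6 \right)} - 95\right)^{2} = \left(5 - 95\right)^{2} = \left(-90\right)^{2} = 8100$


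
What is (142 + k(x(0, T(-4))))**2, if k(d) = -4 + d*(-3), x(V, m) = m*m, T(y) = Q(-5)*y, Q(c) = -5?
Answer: 1127844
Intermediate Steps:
T(y) = -5*y
x(V, m) = m**2
k(d) = -4 - 3*d
(142 + k(x(0, T(-4))))**2 = (142 + (-4 - 3*(-5*(-4))**2))**2 = (142 + (-4 - 3*20**2))**2 = (142 + (-4 - 3*400))**2 = (142 + (-4 - 1200))**2 = (142 - 1204)**2 = (-1062)**2 = 1127844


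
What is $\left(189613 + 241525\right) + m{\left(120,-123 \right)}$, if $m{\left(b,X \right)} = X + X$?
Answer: $430892$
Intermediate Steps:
$m{\left(b,X \right)} = 2 X$
$\left(189613 + 241525\right) + m{\left(120,-123 \right)} = \left(189613 + 241525\right) + 2 \left(-123\right) = 431138 - 246 = 430892$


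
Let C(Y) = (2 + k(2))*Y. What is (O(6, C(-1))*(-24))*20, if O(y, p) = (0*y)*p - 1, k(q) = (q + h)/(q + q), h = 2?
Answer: 480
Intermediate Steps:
k(q) = (2 + q)/(2*q) (k(q) = (q + 2)/(q + q) = (2 + q)/((2*q)) = (2 + q)*(1/(2*q)) = (2 + q)/(2*q))
C(Y) = 3*Y (C(Y) = (2 + (½)*(2 + 2)/2)*Y = (2 + (½)*(½)*4)*Y = (2 + 1)*Y = 3*Y)
O(y, p) = -1 (O(y, p) = 0*p - 1 = 0 - 1 = -1)
(O(6, C(-1))*(-24))*20 = -1*(-24)*20 = 24*20 = 480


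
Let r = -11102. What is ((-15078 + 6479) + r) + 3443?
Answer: -16258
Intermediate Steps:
((-15078 + 6479) + r) + 3443 = ((-15078 + 6479) - 11102) + 3443 = (-8599 - 11102) + 3443 = -19701 + 3443 = -16258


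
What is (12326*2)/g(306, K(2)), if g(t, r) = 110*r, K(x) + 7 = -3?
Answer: -6163/275 ≈ -22.411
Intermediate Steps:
K(x) = -10 (K(x) = -7 - 3 = -10)
(12326*2)/g(306, K(2)) = (12326*2)/((110*(-10))) = 24652/(-1100) = 24652*(-1/1100) = -6163/275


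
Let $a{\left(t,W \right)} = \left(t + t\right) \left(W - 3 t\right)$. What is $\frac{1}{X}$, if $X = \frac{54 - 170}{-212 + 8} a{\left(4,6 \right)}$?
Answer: $- \frac{17}{464} \approx -0.036638$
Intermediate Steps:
$a{\left(t,W \right)} = 2 t \left(W - 3 t\right)$
$X = - \frac{464}{17}$ ($X = \frac{54 - 170}{-212 + 8} \cdot 2 \cdot 4 \left(6 - 12\right) = - \frac{116}{-204} \cdot 2 \cdot 4 \left(6 - 12\right) = \left(-116\right) \left(- \frac{1}{204}\right) 2 \cdot 4 \left(-6\right) = \frac{29}{51} \left(-48\right) = - \frac{464}{17} \approx -27.294$)
$\frac{1}{X} = \frac{1}{- \frac{464}{17}} = - \frac{17}{464}$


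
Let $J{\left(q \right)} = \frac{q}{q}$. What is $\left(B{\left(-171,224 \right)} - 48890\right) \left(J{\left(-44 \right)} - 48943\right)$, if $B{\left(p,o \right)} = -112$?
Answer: $2398255884$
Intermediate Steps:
$J{\left(q \right)} = 1$
$\left(B{\left(-171,224 \right)} - 48890\right) \left(J{\left(-44 \right)} - 48943\right) = \left(-112 - 48890\right) \left(1 - 48943\right) = \left(-49002\right) \left(-48942\right) = 2398255884$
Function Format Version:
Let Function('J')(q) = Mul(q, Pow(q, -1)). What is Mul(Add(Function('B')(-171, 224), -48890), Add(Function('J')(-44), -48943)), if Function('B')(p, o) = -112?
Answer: 2398255884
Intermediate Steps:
Function('J')(q) = 1
Mul(Add(Function('B')(-171, 224), -48890), Add(Function('J')(-44), -48943)) = Mul(Add(-112, -48890), Add(1, -48943)) = Mul(-49002, -48942) = 2398255884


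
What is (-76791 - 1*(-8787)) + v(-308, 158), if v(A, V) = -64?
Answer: -68068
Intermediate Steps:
(-76791 - 1*(-8787)) + v(-308, 158) = (-76791 - 1*(-8787)) - 64 = (-76791 + 8787) - 64 = -68004 - 64 = -68068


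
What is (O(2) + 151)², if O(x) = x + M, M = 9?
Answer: 26244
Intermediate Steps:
O(x) = 9 + x (O(x) = x + 9 = 9 + x)
(O(2) + 151)² = ((9 + 2) + 151)² = (11 + 151)² = 162² = 26244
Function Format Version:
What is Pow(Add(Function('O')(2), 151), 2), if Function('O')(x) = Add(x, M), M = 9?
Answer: 26244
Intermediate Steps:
Function('O')(x) = Add(9, x) (Function('O')(x) = Add(x, 9) = Add(9, x))
Pow(Add(Function('O')(2), 151), 2) = Pow(Add(Add(9, 2), 151), 2) = Pow(Add(11, 151), 2) = Pow(162, 2) = 26244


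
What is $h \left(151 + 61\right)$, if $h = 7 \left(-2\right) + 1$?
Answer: $-2756$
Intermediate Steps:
$h = -13$ ($h = -14 + 1 = -13$)
$h \left(151 + 61\right) = - 13 \left(151 + 61\right) = \left(-13\right) 212 = -2756$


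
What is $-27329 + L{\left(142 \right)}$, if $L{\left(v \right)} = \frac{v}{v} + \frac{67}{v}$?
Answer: $- \frac{3880509}{142} \approx -27328.0$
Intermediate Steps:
$L{\left(v \right)} = 1 + \frac{67}{v}$
$-27329 + L{\left(142 \right)} = -27329 + \frac{67 + 142}{142} = -27329 + \frac{1}{142} \cdot 209 = -27329 + \frac{209}{142} = - \frac{3880509}{142}$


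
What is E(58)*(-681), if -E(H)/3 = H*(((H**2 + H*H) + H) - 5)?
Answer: 803507814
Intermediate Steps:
E(H) = -3*H*(-5 + H + 2*H**2) (E(H) = -3*H*(((H**2 + H*H) + H) - 5) = -3*H*(((H**2 + H**2) + H) - 5) = -3*H*((2*H**2 + H) - 5) = -3*H*((H + 2*H**2) - 5) = -3*H*(-5 + H + 2*H**2))
E(58)*(-681) = (3*58*(5 - 1*58 - 2*58**2))*(-681) = (3*58*(5 - 58 - 2*3364))*(-681) = (3*58*(5 - 58 - 6728))*(-681) = (3*58*(-6781))*(-681) = -1179894*(-681) = 803507814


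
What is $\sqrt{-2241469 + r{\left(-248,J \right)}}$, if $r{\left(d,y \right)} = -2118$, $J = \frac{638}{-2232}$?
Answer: $i \sqrt{2243587} \approx 1497.9 i$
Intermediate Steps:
$J = - \frac{319}{1116}$ ($J = 638 \left(- \frac{1}{2232}\right) = - \frac{319}{1116} \approx -0.28584$)
$\sqrt{-2241469 + r{\left(-248,J \right)}} = \sqrt{-2241469 - 2118} = \sqrt{-2243587} = i \sqrt{2243587}$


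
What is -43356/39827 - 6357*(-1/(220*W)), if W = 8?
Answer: 176873679/70095520 ≈ 2.5233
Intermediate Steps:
-43356/39827 - 6357*(-1/(220*W)) = -43356/39827 - 6357/(-20*8*11) = -43356*1/39827 - 6357/((-160*11)) = -43356/39827 - 6357/(-1760) = -43356/39827 - 6357*(-1/1760) = -43356/39827 + 6357/1760 = 176873679/70095520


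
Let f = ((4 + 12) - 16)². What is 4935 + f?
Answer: 4935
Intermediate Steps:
f = 0 (f = (16 - 16)² = 0² = 0)
4935 + f = 4935 + 0 = 4935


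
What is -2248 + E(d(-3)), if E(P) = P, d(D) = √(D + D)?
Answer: -2248 + I*√6 ≈ -2248.0 + 2.4495*I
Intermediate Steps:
d(D) = √2*√D (d(D) = √(2*D) = √2*√D)
-2248 + E(d(-3)) = -2248 + √2*√(-3) = -2248 + √2*(I*√3) = -2248 + I*√6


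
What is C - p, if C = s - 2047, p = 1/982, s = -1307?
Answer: -3293629/982 ≈ -3354.0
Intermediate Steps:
p = 1/982 ≈ 0.0010183
C = -3354 (C = -1307 - 2047 = -3354)
C - p = -3354 - 1*1/982 = -3354 - 1/982 = -3293629/982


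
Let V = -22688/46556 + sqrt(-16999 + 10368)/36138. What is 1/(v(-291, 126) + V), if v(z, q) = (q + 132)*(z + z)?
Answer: -1398138074268605598384/209939502030435879768248365 - 257656942542*I*sqrt(6631)/209939502030435879768248365 ≈ -6.6597e-6 - 9.9939e-14*I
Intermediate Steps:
V = -5672/11639 + I*sqrt(6631)/36138 (V = -22688*1/46556 + sqrt(-6631)*(1/36138) = -5672/11639 + (I*sqrt(6631))*(1/36138) = -5672/11639 + I*sqrt(6631)/36138 ≈ -0.48733 + 0.0022533*I)
v(z, q) = 2*z*(132 + q) (v(z, q) = (132 + q)*(2*z) = 2*z*(132 + q))
1/(v(-291, 126) + V) = 1/(2*(-291)*(132 + 126) + (-5672/11639 + I*sqrt(6631)/36138)) = 1/(2*(-291)*258 + (-5672/11639 + I*sqrt(6631)/36138)) = 1/(-150156 + (-5672/11639 + I*sqrt(6631)/36138)) = 1/(-1747671356/11639 + I*sqrt(6631)/36138)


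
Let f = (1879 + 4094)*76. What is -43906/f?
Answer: -21953/226974 ≈ -0.096720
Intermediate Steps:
f = 453948 (f = 5973*76 = 453948)
-43906/f = -43906/453948 = -43906*1/453948 = -21953/226974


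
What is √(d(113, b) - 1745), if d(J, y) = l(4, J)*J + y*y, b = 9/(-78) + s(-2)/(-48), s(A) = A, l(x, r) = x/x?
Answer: I*√158864879/312 ≈ 40.398*I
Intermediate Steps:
l(x, r) = 1
b = -23/312 (b = 9/(-78) - 2/(-48) = 9*(-1/78) - 2*(-1/48) = -3/26 + 1/24 = -23/312 ≈ -0.073718)
d(J, y) = J + y² (d(J, y) = 1*J + y*y = J + y²)
√(d(113, b) - 1745) = √((113 + (-23/312)²) - 1745) = √((113 + 529/97344) - 1745) = √(11000401/97344 - 1745) = √(-158864879/97344) = I*√158864879/312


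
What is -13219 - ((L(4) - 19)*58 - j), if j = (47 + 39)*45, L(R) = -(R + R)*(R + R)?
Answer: -4535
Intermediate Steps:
L(R) = -4*R² (L(R) = -2*R*2*R = -4*R²)
j = 3870 (j = 86*45 = 3870)
-13219 - ((L(4) - 19)*58 - j) = -13219 - ((-4*4² - 19)*58 - 1*3870) = -13219 - ((-4*16 - 19)*58 - 3870) = -13219 - ((-64 - 19)*58 - 3870) = -13219 - (-83*58 - 3870) = -13219 - (-4814 - 3870) = -13219 - 1*(-8684) = -13219 + 8684 = -4535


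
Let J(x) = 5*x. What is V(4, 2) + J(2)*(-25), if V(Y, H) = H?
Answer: -248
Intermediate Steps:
V(4, 2) + J(2)*(-25) = 2 + (5*2)*(-25) = 2 + 10*(-25) = 2 - 250 = -248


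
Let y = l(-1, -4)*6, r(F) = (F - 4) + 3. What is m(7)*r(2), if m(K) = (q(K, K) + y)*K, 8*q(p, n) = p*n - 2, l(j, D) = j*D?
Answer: 1673/8 ≈ 209.13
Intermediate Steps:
r(F) = -1 + F (r(F) = (-4 + F) + 3 = -1 + F)
l(j, D) = D*j
q(p, n) = -1/4 + n*p/8 (q(p, n) = (p*n - 2)/8 = (n*p - 2)/8 = (-2 + n*p)/8 = -1/4 + n*p/8)
y = 24 (y = -4*(-1)*6 = 4*6 = 24)
m(K) = K*(95/4 + K**2/8) (m(K) = ((-1/4 + K*K/8) + 24)*K = ((-1/4 + K**2/8) + 24)*K = (95/4 + K**2/8)*K = K*(95/4 + K**2/8))
m(7)*r(2) = ((1/8)*7*(190 + 7**2))*(-1 + 2) = ((1/8)*7*(190 + 49))*1 = ((1/8)*7*239)*1 = (1673/8)*1 = 1673/8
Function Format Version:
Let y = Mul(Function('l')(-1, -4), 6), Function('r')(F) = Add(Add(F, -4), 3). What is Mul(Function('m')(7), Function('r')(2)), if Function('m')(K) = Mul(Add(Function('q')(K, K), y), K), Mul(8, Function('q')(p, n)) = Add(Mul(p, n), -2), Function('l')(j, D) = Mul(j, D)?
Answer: Rational(1673, 8) ≈ 209.13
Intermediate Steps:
Function('r')(F) = Add(-1, F) (Function('r')(F) = Add(Add(-4, F), 3) = Add(-1, F))
Function('l')(j, D) = Mul(D, j)
Function('q')(p, n) = Add(Rational(-1, 4), Mul(Rational(1, 8), n, p)) (Function('q')(p, n) = Mul(Rational(1, 8), Add(Mul(p, n), -2)) = Mul(Rational(1, 8), Add(Mul(n, p), -2)) = Mul(Rational(1, 8), Add(-2, Mul(n, p))) = Add(Rational(-1, 4), Mul(Rational(1, 8), n, p)))
y = 24 (y = Mul(Mul(-4, -1), 6) = Mul(4, 6) = 24)
Function('m')(K) = Mul(K, Add(Rational(95, 4), Mul(Rational(1, 8), Pow(K, 2)))) (Function('m')(K) = Mul(Add(Add(Rational(-1, 4), Mul(Rational(1, 8), K, K)), 24), K) = Mul(Add(Add(Rational(-1, 4), Mul(Rational(1, 8), Pow(K, 2))), 24), K) = Mul(Add(Rational(95, 4), Mul(Rational(1, 8), Pow(K, 2))), K) = Mul(K, Add(Rational(95, 4), Mul(Rational(1, 8), Pow(K, 2)))))
Mul(Function('m')(7), Function('r')(2)) = Mul(Mul(Rational(1, 8), 7, Add(190, Pow(7, 2))), Add(-1, 2)) = Mul(Mul(Rational(1, 8), 7, Add(190, 49)), 1) = Mul(Mul(Rational(1, 8), 7, 239), 1) = Mul(Rational(1673, 8), 1) = Rational(1673, 8)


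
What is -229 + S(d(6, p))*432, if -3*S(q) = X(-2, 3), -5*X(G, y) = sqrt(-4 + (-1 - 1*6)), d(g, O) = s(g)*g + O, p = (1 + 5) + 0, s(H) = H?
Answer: -229 + 144*I*sqrt(11)/5 ≈ -229.0 + 95.519*I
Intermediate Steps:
p = 6 (p = 6 + 0 = 6)
d(g, O) = O + g**2 (d(g, O) = g*g + O = g**2 + O = O + g**2)
X(G, y) = -I*sqrt(11)/5 (X(G, y) = -sqrt(-4 + (-1 - 1*6))/5 = -sqrt(-4 + (-1 - 6))/5 = -sqrt(-4 - 7)/5 = -I*sqrt(11)/5)
S(q) = I*sqrt(11)/15 (S(q) = -(-1)*I*sqrt(11)/15 = I*sqrt(11)/15)
-229 + S(d(6, p))*432 = -229 + (I*sqrt(11)/15)*432 = -229 + 144*I*sqrt(11)/5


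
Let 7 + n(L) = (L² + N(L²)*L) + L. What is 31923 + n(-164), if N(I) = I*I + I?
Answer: -118641102120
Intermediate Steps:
N(I) = I + I² (N(I) = I² + I = I + I²)
n(L) = -7 + L + L² + L³*(1 + L²) (n(L) = -7 + ((L² + (L²*(1 + L²))*L) + L) = -7 + ((L² + L³*(1 + L²)) + L) = -7 + (L + L² + L³*(1 + L²)) = -7 + L + L² + L³*(1 + L²))
31923 + n(-164) = 31923 + (-7 - 164 + (-164)² + (-164)³ + (-164)⁵) = 31923 + (-7 - 164 + 26896 - 4410944 - 118636749824) = 31923 - 118641134043 = -118641102120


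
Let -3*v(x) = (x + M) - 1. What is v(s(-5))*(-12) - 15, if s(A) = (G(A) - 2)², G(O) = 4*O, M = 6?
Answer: 1941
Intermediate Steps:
s(A) = (-2 + 4*A)² (s(A) = (4*A - 2)² = (-2 + 4*A)²)
v(x) = -5/3 - x/3 (v(x) = -((x + 6) - 1)/3 = -((6 + x) - 1)/3 = -(5 + x)/3 = -5/3 - x/3)
v(s(-5))*(-12) - 15 = (-5/3 - 4*(-1 + 2*(-5))²/3)*(-12) - 15 = (-5/3 - 4*(-1 - 10)²/3)*(-12) - 15 = (-5/3 - 4*(-11)²/3)*(-12) - 15 = (-5/3 - 4*121/3)*(-12) - 15 = (-5/3 - ⅓*484)*(-12) - 15 = (-5/3 - 484/3)*(-12) - 15 = -163*(-12) - 15 = 1956 - 15 = 1941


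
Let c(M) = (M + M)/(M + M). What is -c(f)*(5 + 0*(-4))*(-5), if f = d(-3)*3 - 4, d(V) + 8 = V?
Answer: 25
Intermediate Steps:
d(V) = -8 + V
f = -37 (f = (-8 - 3)*3 - 4 = -11*3 - 4 = -33 - 4 = -37)
c(M) = 1 (c(M) = (2*M)/((2*M)) = (2*M)*(1/(2*M)) = 1)
-c(f)*(5 + 0*(-4))*(-5) = -(5 + 0*(-4))*(-5) = -(5 + 0)*(-5) = -5*(-5) = -(-25) = -1*(-25) = 25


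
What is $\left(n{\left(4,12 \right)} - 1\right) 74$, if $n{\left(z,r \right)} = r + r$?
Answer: $1702$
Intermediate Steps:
$n{\left(z,r \right)} = 2 r$
$\left(n{\left(4,12 \right)} - 1\right) 74 = \left(2 \cdot 12 - 1\right) 74 = \left(24 - 1\right) 74 = 23 \cdot 74 = 1702$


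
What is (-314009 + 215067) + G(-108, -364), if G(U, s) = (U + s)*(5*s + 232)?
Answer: 650594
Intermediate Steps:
G(U, s) = (232 + 5*s)*(U + s) (G(U, s) = (U + s)*(232 + 5*s) = (232 + 5*s)*(U + s))
(-314009 + 215067) + G(-108, -364) = (-314009 + 215067) + (5*(-364)² + 232*(-108) + 232*(-364) + 5*(-108)*(-364)) = -98942 + (5*132496 - 25056 - 84448 + 196560) = -98942 + (662480 - 25056 - 84448 + 196560) = -98942 + 749536 = 650594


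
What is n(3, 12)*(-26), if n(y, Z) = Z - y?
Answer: -234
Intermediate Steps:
n(3, 12)*(-26) = (12 - 1*3)*(-26) = (12 - 3)*(-26) = 9*(-26) = -234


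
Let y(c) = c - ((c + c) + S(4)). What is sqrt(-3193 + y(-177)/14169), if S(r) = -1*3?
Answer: I*sqrt(71225102317)/4723 ≈ 56.507*I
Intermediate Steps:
S(r) = -3
y(c) = 3 - c (y(c) = c - ((c + c) - 3) = c - (2*c - 3) = c - (-3 + 2*c) = c + (3 - 2*c) = 3 - c)
sqrt(-3193 + y(-177)/14169) = sqrt(-3193 + (3 - 1*(-177))/14169) = sqrt(-3193 + (3 + 177)*(1/14169)) = sqrt(-3193 + 180*(1/14169)) = sqrt(-3193 + 60/4723) = sqrt(-15080479/4723) = I*sqrt(71225102317)/4723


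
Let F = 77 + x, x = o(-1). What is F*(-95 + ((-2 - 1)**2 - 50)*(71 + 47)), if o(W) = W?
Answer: -374908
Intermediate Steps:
x = -1
F = 76 (F = 77 - 1 = 76)
F*(-95 + ((-2 - 1)**2 - 50)*(71 + 47)) = 76*(-95 + ((-2 - 1)**2 - 50)*(71 + 47)) = 76*(-95 + ((-3)**2 - 50)*118) = 76*(-95 + (9 - 50)*118) = 76*(-95 - 41*118) = 76*(-95 - 4838) = 76*(-4933) = -374908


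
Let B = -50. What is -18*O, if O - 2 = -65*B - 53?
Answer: -57582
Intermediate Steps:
O = 3199 (O = 2 + (-65*(-50) - 53) = 2 + (3250 - 53) = 2 + 3197 = 3199)
-18*O = -18*3199 = -57582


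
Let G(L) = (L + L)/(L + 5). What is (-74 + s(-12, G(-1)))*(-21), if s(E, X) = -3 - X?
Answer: 3213/2 ≈ 1606.5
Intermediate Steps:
G(L) = 2*L/(5 + L) (G(L) = (2*L)/(5 + L) = 2*L/(5 + L))
(-74 + s(-12, G(-1)))*(-21) = (-74 + (-3 - 2*(-1)/(5 - 1)))*(-21) = (-74 + (-3 - 2*(-1)/4))*(-21) = (-74 + (-3 - 1*(-1/2)))*(-21) = (-74 + (-3 + 1/2))*(-21) = (-74 - 5/2)*(-21) = -153/2*(-21) = 3213/2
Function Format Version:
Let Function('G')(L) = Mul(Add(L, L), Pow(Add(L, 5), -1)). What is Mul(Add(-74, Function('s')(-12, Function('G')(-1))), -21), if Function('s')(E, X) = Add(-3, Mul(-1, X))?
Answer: Rational(3213, 2) ≈ 1606.5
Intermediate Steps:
Function('G')(L) = Mul(2, L, Pow(Add(5, L), -1)) (Function('G')(L) = Mul(Mul(2, L), Pow(Add(5, L), -1)) = Mul(2, L, Pow(Add(5, L), -1)))
Mul(Add(-74, Function('s')(-12, Function('G')(-1))), -21) = Mul(Add(-74, Add(-3, Mul(-1, Mul(2, -1, Pow(Add(5, -1), -1))))), -21) = Mul(Add(-74, Add(-3, Mul(-1, Mul(2, -1, Pow(4, -1))))), -21) = Mul(Add(-74, Add(-3, Mul(-1, Mul(2, -1, Rational(1, 4))))), -21) = Mul(Add(-74, Add(-3, Mul(-1, Rational(-1, 2)))), -21) = Mul(Add(-74, Add(-3, Rational(1, 2))), -21) = Mul(Add(-74, Rational(-5, 2)), -21) = Mul(Rational(-153, 2), -21) = Rational(3213, 2)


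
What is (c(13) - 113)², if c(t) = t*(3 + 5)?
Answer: 81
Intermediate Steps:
c(t) = 8*t (c(t) = t*8 = 8*t)
(c(13) - 113)² = (8*13 - 113)² = (104 - 113)² = (-9)² = 81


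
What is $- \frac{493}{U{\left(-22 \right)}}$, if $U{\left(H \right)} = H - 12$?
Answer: $\frac{29}{2} \approx 14.5$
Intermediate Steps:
$U{\left(H \right)} = -12 + H$ ($U{\left(H \right)} = H - 12 = -12 + H$)
$- \frac{493}{U{\left(-22 \right)}} = - \frac{493}{-12 - 22} = - \frac{493}{-34} = \left(-493\right) \left(- \frac{1}{34}\right) = \frac{29}{2}$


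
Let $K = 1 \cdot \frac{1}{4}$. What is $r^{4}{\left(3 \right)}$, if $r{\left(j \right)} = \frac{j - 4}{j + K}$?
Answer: $\frac{256}{28561} \approx 0.0089633$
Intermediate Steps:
$K = \frac{1}{4}$ ($K = 1 \cdot \frac{1}{4} = \frac{1}{4} \approx 0.25$)
$r{\left(j \right)} = \frac{-4 + j}{\frac{1}{4} + j}$ ($r{\left(j \right)} = \frac{j - 4}{j + \frac{1}{4}} = \frac{-4 + j}{\frac{1}{4} + j}$)
$r^{4}{\left(3 \right)} = \left(\frac{4 \left(-4 + 3\right)}{1 + 4 \cdot 3}\right)^{4} = \left(4 \frac{1}{1 + 12} \left(-1\right)\right)^{4} = \left(4 \cdot \frac{1}{13} \left(-1\right)\right)^{4} = \left(- \frac{4}{13}\right)^{4} = \frac{256}{28561}$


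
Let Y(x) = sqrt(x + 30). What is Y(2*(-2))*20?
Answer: 20*sqrt(26) ≈ 101.98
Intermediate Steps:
Y(x) = sqrt(30 + x)
Y(2*(-2))*20 = sqrt(30 + 2*(-2))*20 = sqrt(30 - 4)*20 = sqrt(26)*20 = 20*sqrt(26)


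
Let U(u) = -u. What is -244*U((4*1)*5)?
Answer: 4880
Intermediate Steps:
-244*U((4*1)*5) = -(-244)*(4*1)*5 = -(-244)*4*5 = -(-244)*20 = -244*(-20) = 4880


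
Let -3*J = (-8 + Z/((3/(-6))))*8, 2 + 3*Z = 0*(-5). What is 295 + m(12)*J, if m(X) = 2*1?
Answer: 2975/9 ≈ 330.56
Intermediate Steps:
Z = -2/3 (Z = -2/3 + (0*(-5))/3 = -2/3 + (1/3)*0 = -2/3 + 0 = -2/3 ≈ -0.66667)
m(X) = 2
J = 160/9 (J = -(-8 - 2/(3*(3/(-6))))*8/3 = -(-8 - 2/(3*(3*(-1/6))))*8/3 = -(-8 - 2/(3*(-1/2)))*8/3 = -(-8 - 2/3*(-2))*8/3 = -(-8 + 4/3)*8/3 = -(-20)*8/9 = -1/3*(-160/3) = 160/9 ≈ 17.778)
295 + m(12)*J = 295 + 2*(160/9) = 295 + 320/9 = 2975/9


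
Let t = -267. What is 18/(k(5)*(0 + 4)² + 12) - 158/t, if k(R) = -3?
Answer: 49/534 ≈ 0.091760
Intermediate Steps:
18/(k(5)*(0 + 4)² + 12) - 158/t = 18/(-3*(0 + 4)² + 12) - 158/(-267) = 18/(-3*4² + 12) - 158*(-1/267) = 18/(-3*16 + 12) + 158/267 = 18/(-48 + 12) + 158/267 = 18/(-36) + 158/267 = 18*(-1/36) + 158/267 = -½ + 158/267 = 49/534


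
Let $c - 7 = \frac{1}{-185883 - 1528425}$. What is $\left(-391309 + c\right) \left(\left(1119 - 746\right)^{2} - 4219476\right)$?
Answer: $\frac{2737146339805068899}{1714308} \approx 1.5966 \cdot 10^{12}$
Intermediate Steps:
$c = \frac{12000155}{1714308}$ ($c = 7 + \frac{1}{-185883 - 1528425} = 7 + \frac{1}{-1714308} = 7 - \frac{1}{1714308} = \frac{12000155}{1714308} \approx 7.0$)
$\left(-391309 + c\right) \left(\left(1119 - 746\right)^{2} - 4219476\right) = \left(-391309 + \frac{12000155}{1714308}\right) \left(\left(1119 - 746\right)^{2} - 4219476\right) = - \frac{670812149017 \left(373^{2} - 4219476\right)}{1714308} = - \frac{670812149017 \left(139129 - 4219476\right)}{1714308} = \left(- \frac{670812149017}{1714308}\right) \left(-4080347\right) = \frac{2737146339805068899}{1714308}$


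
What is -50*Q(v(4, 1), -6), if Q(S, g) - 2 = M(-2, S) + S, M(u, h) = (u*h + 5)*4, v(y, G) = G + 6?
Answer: 1350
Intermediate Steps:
v(y, G) = 6 + G
M(u, h) = 20 + 4*h*u (M(u, h) = (h*u + 5)*4 = (5 + h*u)*4 = 20 + 4*h*u)
Q(S, g) = 22 - 7*S (Q(S, g) = 2 + ((20 + 4*S*(-2)) + S) = 2 + ((20 - 8*S) + S) = 2 + (20 - 7*S) = 22 - 7*S)
-50*Q(v(4, 1), -6) = -50*(22 - 7*(6 + 1)) = -50*(22 - 7*7) = -50*(22 - 49) = -50*(-27) = 1350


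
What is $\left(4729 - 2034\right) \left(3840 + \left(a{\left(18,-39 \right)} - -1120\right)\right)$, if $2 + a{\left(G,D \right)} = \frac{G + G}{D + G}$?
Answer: $13357190$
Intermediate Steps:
$a{\left(G,D \right)} = -2 + \frac{2 G}{D + G}$ ($a{\left(G,D \right)} = -2 + \frac{G + G}{D + G} = -2 + \frac{2 G}{D + G}$)
$\left(4729 - 2034\right) \left(3840 + \left(a{\left(18,-39 \right)} - -1120\right)\right) = \left(4729 - 2034\right) \left(3840 - \left(-1120 - \frac{78}{-39 + 18}\right)\right) = 2695 \left(3840 + \left(\left(-2\right) \left(-39\right) \frac{1}{-21} + 1120\right)\right) = 2695 \left(3840 + \left(\left(-2\right) \left(-39\right) \left(- \frac{1}{21}\right) + 1120\right)\right) = 2695 \left(3840 + \left(- \frac{26}{7} + 1120\right)\right) = 2695 \left(3840 + \frac{7814}{7}\right) = 2695 \cdot \frac{34694}{7} = 13357190$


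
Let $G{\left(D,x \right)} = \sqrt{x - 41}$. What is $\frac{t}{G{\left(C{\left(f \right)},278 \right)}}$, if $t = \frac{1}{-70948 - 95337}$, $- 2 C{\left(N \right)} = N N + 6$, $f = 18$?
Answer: $- \frac{\sqrt{237}}{39409545} \approx -3.9064 \cdot 10^{-7}$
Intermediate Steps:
$C{\left(N \right)} = -3 - \frac{N^{2}}{2}$ ($C{\left(N \right)} = - \frac{N N + 6}{2} = - \frac{N^{2} + 6}{2} = - \frac{6 + N^{2}}{2} = -3 - \frac{N^{2}}{2}$)
$t = - \frac{1}{166285}$ ($t = \frac{1}{-166285} = - \frac{1}{166285} \approx -6.0138 \cdot 10^{-6}$)
$G{\left(D,x \right)} = \sqrt{-41 + x}$
$\frac{t}{G{\left(C{\left(f \right)},278 \right)}} = - \frac{1}{166285 \sqrt{-41 + 278}} = - \frac{1}{166285 \sqrt{237}} = - \frac{\frac{1}{237} \sqrt{237}}{166285} = - \frac{\sqrt{237}}{39409545}$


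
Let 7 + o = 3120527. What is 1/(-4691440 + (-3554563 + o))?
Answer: -1/5125483 ≈ -1.9510e-7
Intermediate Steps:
o = 3120520 (o = -7 + 3120527 = 3120520)
1/(-4691440 + (-3554563 + o)) = 1/(-4691440 + (-3554563 + 3120520)) = 1/(-4691440 - 434043) = 1/(-5125483) = -1/5125483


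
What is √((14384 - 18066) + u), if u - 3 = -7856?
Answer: I*√11535 ≈ 107.4*I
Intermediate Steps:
u = -7853 (u = 3 - 7856 = -7853)
√((14384 - 18066) + u) = √((14384 - 18066) - 7853) = √(-3682 - 7853) = √(-11535) = I*√11535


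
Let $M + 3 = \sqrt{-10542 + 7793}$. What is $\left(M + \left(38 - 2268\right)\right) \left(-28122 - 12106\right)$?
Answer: $89829124 - 40228 i \sqrt{2749} \approx 8.9829 \cdot 10^{7} - 2.1092 \cdot 10^{6} i$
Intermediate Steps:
$M = -3 + i \sqrt{2749}$ ($M = -3 + \sqrt{-10542 + 7793} = -3 + \sqrt{-2749} = -3 + i \sqrt{2749} \approx -3.0 + 52.431 i$)
$\left(M + \left(38 - 2268\right)\right) \left(-28122 - 12106\right) = \left(\left(-3 + i \sqrt{2749}\right) + \left(38 - 2268\right)\right) \left(-28122 - 12106\right) = \left(\left(-3 + i \sqrt{2749}\right) + \left(38 - 2268\right)\right) \left(-40228\right) = \left(\left(-3 + i \sqrt{2749}\right) - 2230\right) \left(-40228\right) = \left(-2233 + i \sqrt{2749}\right) \left(-40228\right) = 89829124 - 40228 i \sqrt{2749}$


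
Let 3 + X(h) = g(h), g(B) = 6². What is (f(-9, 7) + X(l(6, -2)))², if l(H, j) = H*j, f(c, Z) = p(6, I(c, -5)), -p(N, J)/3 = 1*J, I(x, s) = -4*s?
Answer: 729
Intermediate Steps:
p(N, J) = -3*J
f(c, Z) = -60 (f(c, Z) = -(-12)*(-5) = -3*20 = -60)
g(B) = 36
X(h) = 33 (X(h) = -3 + 36 = 33)
(f(-9, 7) + X(l(6, -2)))² = (-60 + 33)² = (-27)² = 729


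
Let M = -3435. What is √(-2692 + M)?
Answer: I*√6127 ≈ 78.275*I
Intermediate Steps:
√(-2692 + M) = √(-2692 - 3435) = √(-6127) = I*√6127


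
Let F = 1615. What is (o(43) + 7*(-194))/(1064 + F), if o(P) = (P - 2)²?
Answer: 17/141 ≈ 0.12057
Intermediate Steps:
o(P) = (-2 + P)²
(o(43) + 7*(-194))/(1064 + F) = ((-2 + 43)² + 7*(-194))/(1064 + 1615) = (41² - 1358)/2679 = (1681 - 1358)*(1/2679) = 323*(1/2679) = 17/141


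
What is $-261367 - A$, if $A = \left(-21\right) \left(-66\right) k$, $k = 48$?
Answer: $-327895$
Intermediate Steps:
$A = 66528$ ($A = \left(-21\right) \left(-66\right) 48 = 1386 \cdot 48 = 66528$)
$-261367 - A = -261367 - 66528 = -327895$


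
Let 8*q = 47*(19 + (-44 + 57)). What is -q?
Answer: -188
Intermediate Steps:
q = 188 (q = (47*(19 + (-44 + 57)))/8 = (47*(19 + 13))/8 = (47*32)/8 = (⅛)*1504 = 188)
-q = -1*188 = -188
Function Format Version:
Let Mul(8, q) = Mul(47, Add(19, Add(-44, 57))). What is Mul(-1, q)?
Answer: -188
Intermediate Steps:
q = 188 (q = Mul(Rational(1, 8), Mul(47, Add(19, Add(-44, 57)))) = Mul(Rational(1, 8), Mul(47, Add(19, 13))) = Mul(Rational(1, 8), Mul(47, 32)) = Mul(Rational(1, 8), 1504) = 188)
Mul(-1, q) = Mul(-1, 188) = -188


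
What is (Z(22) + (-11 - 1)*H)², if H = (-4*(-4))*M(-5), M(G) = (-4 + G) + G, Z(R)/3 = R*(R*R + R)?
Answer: 1302055056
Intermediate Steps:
Z(R) = 3*R*(R + R²) (Z(R) = 3*(R*(R*R + R)) = 3*(R*(R² + R)) = 3*(R*(R + R²)) = 3*R*(R + R²))
M(G) = -4 + 2*G
H = -224 (H = (-4*(-4))*(-4 + 2*(-5)) = 16*(-4 - 10) = 16*(-14) = -224)
(Z(22) + (-11 - 1)*H)² = (3*22²*(1 + 22) + (-11 - 1)*(-224))² = (3*484*23 - 12*(-224))² = (33396 + 2688)² = 36084² = 1302055056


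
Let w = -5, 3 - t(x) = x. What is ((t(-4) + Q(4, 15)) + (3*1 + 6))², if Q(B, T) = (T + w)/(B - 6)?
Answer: 121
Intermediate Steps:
t(x) = 3 - x
Q(B, T) = (-5 + T)/(-6 + B) (Q(B, T) = (T - 5)/(B - 6) = (-5 + T)/(-6 + B))
((t(-4) + Q(4, 15)) + (3*1 + 6))² = (((3 - 1*(-4)) + (-5 + 15)/(-6 + 4)) + (3*1 + 6))² = (((3 + 4) + 10/(-2)) + (3 + 6))² = ((7 - ½*10) + 9)² = ((7 - 5) + 9)² = (2 + 9)² = 11² = 121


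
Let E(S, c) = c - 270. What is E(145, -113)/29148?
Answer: -383/29148 ≈ -0.013140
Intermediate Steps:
E(S, c) = -270 + c
E(145, -113)/29148 = (-270 - 113)/29148 = -383*1/29148 = -383/29148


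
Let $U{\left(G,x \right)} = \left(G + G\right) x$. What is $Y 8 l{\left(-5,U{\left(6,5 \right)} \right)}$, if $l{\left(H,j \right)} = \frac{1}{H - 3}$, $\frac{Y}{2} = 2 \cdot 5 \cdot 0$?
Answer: $0$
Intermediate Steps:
$Y = 0$ ($Y = 2 \cdot 2 \cdot 5 \cdot 0 = 2 \cdot 10 \cdot 0 = 2 \cdot 0 = 0$)
$U{\left(G,x \right)} = 2 G x$
$l{\left(H,j \right)} = \frac{1}{-3 + H}$
$Y 8 l{\left(-5,U{\left(6,5 \right)} \right)} = \frac{0 \cdot 8}{-3 - 5} = \frac{0}{-8} = 0 \left(- \frac{1}{8}\right) = 0$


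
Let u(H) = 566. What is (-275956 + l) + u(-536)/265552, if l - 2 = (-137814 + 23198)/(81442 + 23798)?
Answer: -482001997098007/1746668280 ≈ -2.7596e+5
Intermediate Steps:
l = 11983/13155 (l = 2 + (-137814 + 23198)/(81442 + 23798) = 2 - 114616/105240 = 2 - 114616*1/105240 = 2 - 14327/13155 = 11983/13155 ≈ 0.91091)
(-275956 + l) + u(-536)/265552 = (-275956 + 11983/13155) + 566/265552 = -3630189197/13155 + 566*(1/265552) = -3630189197/13155 + 283/132776 = -482001997098007/1746668280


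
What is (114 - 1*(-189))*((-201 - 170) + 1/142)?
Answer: -15962343/142 ≈ -1.1241e+5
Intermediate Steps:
(114 - 1*(-189))*((-201 - 170) + 1/142) = (114 + 189)*(-371 + 1/142) = 303*(-52681/142) = -15962343/142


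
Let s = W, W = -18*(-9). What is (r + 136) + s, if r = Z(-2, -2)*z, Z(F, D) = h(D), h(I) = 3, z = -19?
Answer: 241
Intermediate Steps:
Z(F, D) = 3
W = 162
r = -57 (r = 3*(-19) = -57)
s = 162
(r + 136) + s = (-57 + 136) + 162 = 79 + 162 = 241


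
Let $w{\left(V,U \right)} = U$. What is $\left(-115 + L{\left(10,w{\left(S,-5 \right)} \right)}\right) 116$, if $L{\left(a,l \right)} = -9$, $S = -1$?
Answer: $-14384$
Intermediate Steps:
$\left(-115 + L{\left(10,w{\left(S,-5 \right)} \right)}\right) 116 = \left(-115 - 9\right) 116 = \left(-124\right) 116 = -14384$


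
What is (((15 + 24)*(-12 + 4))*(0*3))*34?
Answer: 0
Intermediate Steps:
(((15 + 24)*(-12 + 4))*(0*3))*34 = ((39*(-8))*0)*34 = -312*0*34 = 0*34 = 0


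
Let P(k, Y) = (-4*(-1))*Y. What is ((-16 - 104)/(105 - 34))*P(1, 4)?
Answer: -1920/71 ≈ -27.042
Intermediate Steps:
P(k, Y) = 4*Y
((-16 - 104)/(105 - 34))*P(1, 4) = ((-16 - 104)/(105 - 34))*(4*4) = -120/71*16 = -1920/71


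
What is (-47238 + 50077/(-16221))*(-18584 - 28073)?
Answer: 35753150622475/16221 ≈ 2.2041e+9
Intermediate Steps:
(-47238 + 50077/(-16221))*(-18584 - 28073) = (-47238 + 50077*(-1/16221))*(-46657) = (-47238 - 50077/16221)*(-46657) = -766297675/16221*(-46657) = 35753150622475/16221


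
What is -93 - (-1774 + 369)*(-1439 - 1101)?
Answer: -3568793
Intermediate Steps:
-93 - (-1774 + 369)*(-1439 - 1101) = -93 - (-1405)*(-2540) = -93 - 1*3568700 = -93 - 3568700 = -3568793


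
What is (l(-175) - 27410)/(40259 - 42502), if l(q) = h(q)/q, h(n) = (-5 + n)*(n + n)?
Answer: 27770/2243 ≈ 12.381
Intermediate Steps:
h(n) = 2*n*(-5 + n) (h(n) = (-5 + n)*(2*n) = 2*n*(-5 + n))
l(q) = -10 + 2*q (l(q) = (2*q*(-5 + q))/q = -10 + 2*q)
(l(-175) - 27410)/(40259 - 42502) = ((-10 + 2*(-175)) - 27410)/(40259 - 42502) = ((-10 - 350) - 27410)/(-2243) = (-360 - 27410)*(-1/2243) = -27770*(-1/2243) = 27770/2243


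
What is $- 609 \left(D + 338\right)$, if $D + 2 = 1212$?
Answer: $-942732$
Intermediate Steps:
$D = 1210$ ($D = -2 + 1212 = 1210$)
$- 609 \left(D + 338\right) = - 609 \left(1210 + 338\right) = \left(-609\right) 1548 = -942732$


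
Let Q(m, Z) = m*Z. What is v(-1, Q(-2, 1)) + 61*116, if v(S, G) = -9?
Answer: 7067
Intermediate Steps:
Q(m, Z) = Z*m
v(-1, Q(-2, 1)) + 61*116 = -9 + 61*116 = -9 + 7076 = 7067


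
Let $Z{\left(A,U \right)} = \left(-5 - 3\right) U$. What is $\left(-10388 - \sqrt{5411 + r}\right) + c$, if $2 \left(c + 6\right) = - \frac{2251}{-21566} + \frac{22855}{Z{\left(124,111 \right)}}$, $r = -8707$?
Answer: $- \frac{199296865573}{19150608} - 4 i \sqrt{206} \approx -10407.0 - 57.411 i$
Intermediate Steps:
$Z{\left(A,U \right)} = - 8 U$
$c = - \frac{360349669}{19150608}$ ($c = -6 + \frac{- \frac{2251}{-21566} + \frac{22855}{\left(-8\right) 111}}{2} = -6 + \frac{\left(-2251\right) \left(- \frac{1}{21566}\right) + \frac{22855}{-888}}{2} = -6 + \frac{\frac{2251}{21566} + 22855 \left(- \frac{1}{888}\right)}{2} = -6 + \frac{\frac{2251}{21566} - \frac{22855}{888}}{2} = -6 + \frac{1}{2} \left(- \frac{245446021}{9575304}\right) = -6 - \frac{245446021}{19150608} = - \frac{360349669}{19150608} \approx -18.817$)
$\left(-10388 - \sqrt{5411 + r}\right) + c = \left(-10388 - \sqrt{5411 - 8707}\right) - \frac{360349669}{19150608} = \left(-10388 - \sqrt{-3296}\right) - \frac{360349669}{19150608} = \left(-10388 - 4 i \sqrt{206}\right) - \frac{360349669}{19150608} = - \frac{199296865573}{19150608} - 4 i \sqrt{206}$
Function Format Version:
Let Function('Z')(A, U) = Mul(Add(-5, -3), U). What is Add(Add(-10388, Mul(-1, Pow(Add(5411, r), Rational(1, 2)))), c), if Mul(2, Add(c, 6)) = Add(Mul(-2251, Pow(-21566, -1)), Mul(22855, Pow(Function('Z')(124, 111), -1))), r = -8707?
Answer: Add(Rational(-199296865573, 19150608), Mul(-4, I, Pow(206, Rational(1, 2)))) ≈ Add(-10407., Mul(-57.411, I))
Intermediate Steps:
Function('Z')(A, U) = Mul(-8, U)
c = Rational(-360349669, 19150608) (c = Add(-6, Mul(Rational(1, 2), Add(Mul(-2251, Pow(-21566, -1)), Mul(22855, Pow(Mul(-8, 111), -1))))) = Add(-6, Mul(Rational(1, 2), Add(Mul(-2251, Rational(-1, 21566)), Mul(22855, Pow(-888, -1))))) = Add(-6, Mul(Rational(1, 2), Add(Rational(2251, 21566), Mul(22855, Rational(-1, 888))))) = Add(-6, Mul(Rational(1, 2), Add(Rational(2251, 21566), Rational(-22855, 888)))) = Add(-6, Mul(Rational(1, 2), Rational(-245446021, 9575304))) = Add(-6, Rational(-245446021, 19150608)) = Rational(-360349669, 19150608) ≈ -18.817)
Add(Add(-10388, Mul(-1, Pow(Add(5411, r), Rational(1, 2)))), c) = Add(Add(-10388, Mul(-1, Pow(Add(5411, -8707), Rational(1, 2)))), Rational(-360349669, 19150608)) = Add(Add(-10388, Mul(-1, Pow(-3296, Rational(1, 2)))), Rational(-360349669, 19150608)) = Add(Add(-10388, Mul(-1, Mul(4, I, Pow(206, Rational(1, 2))))), Rational(-360349669, 19150608)) = Add(Add(-10388, Mul(-4, I, Pow(206, Rational(1, 2)))), Rational(-360349669, 19150608)) = Add(Rational(-199296865573, 19150608), Mul(-4, I, Pow(206, Rational(1, 2))))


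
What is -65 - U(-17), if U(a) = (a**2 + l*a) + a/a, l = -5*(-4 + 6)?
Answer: -525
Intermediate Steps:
l = -10 (l = -5*2 = -10)
U(a) = 1 + a**2 - 10*a (U(a) = (a**2 - 10*a) + a/a = (a**2 - 10*a) + 1 = 1 + a**2 - 10*a)
-65 - U(-17) = -65 - (1 + (-17)**2 - 10*(-17)) = -65 - (1 + 289 + 170) = -65 - 1*460 = -65 - 460 = -525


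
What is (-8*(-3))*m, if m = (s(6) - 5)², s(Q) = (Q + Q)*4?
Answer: 44376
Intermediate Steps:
s(Q) = 8*Q (s(Q) = (2*Q)*4 = 8*Q)
m = 1849 (m = (8*6 - 5)² = (48 - 5)² = 43² = 1849)
(-8*(-3))*m = -8*(-3)*1849 = 24*1849 = 44376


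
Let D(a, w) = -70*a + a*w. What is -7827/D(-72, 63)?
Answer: -2609/168 ≈ -15.530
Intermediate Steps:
-7827/D(-72, 63) = -7827*(-1/(72*(-70 + 63))) = -7827/((-72*(-7))) = -7827/504 = -7827*1/504 = -2609/168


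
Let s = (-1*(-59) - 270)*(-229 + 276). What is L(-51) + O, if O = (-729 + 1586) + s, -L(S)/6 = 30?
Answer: -9240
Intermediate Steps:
L(S) = -180 (L(S) = -6*30 = -180)
s = -9917 (s = (59 - 270)*47 = -211*47 = -9917)
O = -9060 (O = (-729 + 1586) - 9917 = 857 - 9917 = -9060)
L(-51) + O = -180 - 9060 = -9240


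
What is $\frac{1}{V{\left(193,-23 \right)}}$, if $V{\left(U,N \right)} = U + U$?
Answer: $\frac{1}{386} \approx 0.0025907$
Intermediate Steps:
$V{\left(U,N \right)} = 2 U$
$\frac{1}{V{\left(193,-23 \right)}} = \frac{1}{2 \cdot 193} = \frac{1}{386}$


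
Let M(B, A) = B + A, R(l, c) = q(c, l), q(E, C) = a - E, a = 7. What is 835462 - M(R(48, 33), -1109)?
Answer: 836597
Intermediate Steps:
q(E, C) = 7 - E
R(l, c) = 7 - c
M(B, A) = A + B
835462 - M(R(48, 33), -1109) = 835462 - (-1109 + (7 - 1*33)) = 835462 - (-1109 + (7 - 33)) = 835462 - (-1109 - 26) = 835462 - 1*(-1135) = 835462 + 1135 = 836597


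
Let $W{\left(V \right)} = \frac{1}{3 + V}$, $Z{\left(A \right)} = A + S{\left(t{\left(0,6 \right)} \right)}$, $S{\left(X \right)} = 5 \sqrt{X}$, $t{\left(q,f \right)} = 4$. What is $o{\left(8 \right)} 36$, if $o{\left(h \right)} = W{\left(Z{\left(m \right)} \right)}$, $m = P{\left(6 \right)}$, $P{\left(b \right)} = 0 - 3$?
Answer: $\frac{18}{5} \approx 3.6$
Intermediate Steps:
$P{\left(b \right)} = -3$ ($P{\left(b \right)} = 0 - 3 = -3$)
$m = -3$
$Z{\left(A \right)} = 10 + A$ ($Z{\left(A \right)} = A + 5 \sqrt{4} = A + 5 \cdot 2 = A + 10 = 10 + A$)
$o{\left(h \right)} = \frac{1}{10}$ ($o{\left(h \right)} = \frac{1}{3 + \left(10 - 3\right)} = \frac{1}{3 + 7} = \frac{1}{10}$)
$o{\left(8 \right)} 36 = \frac{1}{10} \cdot 36 = \frac{18}{5}$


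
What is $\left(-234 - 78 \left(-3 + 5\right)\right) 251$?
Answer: $-97890$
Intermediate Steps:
$\left(-234 - 78 \left(-3 + 5\right)\right) 251 = \left(-234 - 156\right) 251 = \left(-390\right) 251 = -97890$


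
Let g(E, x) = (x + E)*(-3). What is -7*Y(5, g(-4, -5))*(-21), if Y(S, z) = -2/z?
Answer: -98/9 ≈ -10.889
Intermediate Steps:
g(E, x) = -3*E - 3*x (g(E, x) = (E + x)*(-3) = -3*E - 3*x)
-7*Y(5, g(-4, -5))*(-21) = -(-14)/(-3*(-4) - 3*(-5))*(-21) = -(-14)/(12 + 15)*(-21) = -(-14)/27*(-21) = -7*(-2/27)*(-21) = (14/27)*(-21) = -98/9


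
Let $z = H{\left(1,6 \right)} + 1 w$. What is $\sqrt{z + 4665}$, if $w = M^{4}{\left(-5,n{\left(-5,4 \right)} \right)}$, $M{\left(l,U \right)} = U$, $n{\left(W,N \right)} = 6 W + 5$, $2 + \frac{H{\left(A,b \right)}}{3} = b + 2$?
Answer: $2 \sqrt{98827} \approx 628.74$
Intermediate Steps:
$H{\left(A,b \right)} = 3 b$ ($H{\left(A,b \right)} = -6 + 3 \left(b + 2\right) = -6 + 3 \left(2 + b\right) = -6 + \left(6 + 3 b\right) = 3 b$)
$n{\left(W,N \right)} = 5 + 6 W$
$w = 390625$ ($w = \left(5 + 6 \left(-5\right)\right)^{4} = \left(5 - 30\right)^{4} = \left(-25\right)^{4} = 390625$)
$z = 390643$ ($z = 3 \cdot 6 + 1 \cdot 390625 = 18 + 390625 = 390643$)
$\sqrt{z + 4665} = \sqrt{390643 + 4665} = \sqrt{395308} = 2 \sqrt{98827}$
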